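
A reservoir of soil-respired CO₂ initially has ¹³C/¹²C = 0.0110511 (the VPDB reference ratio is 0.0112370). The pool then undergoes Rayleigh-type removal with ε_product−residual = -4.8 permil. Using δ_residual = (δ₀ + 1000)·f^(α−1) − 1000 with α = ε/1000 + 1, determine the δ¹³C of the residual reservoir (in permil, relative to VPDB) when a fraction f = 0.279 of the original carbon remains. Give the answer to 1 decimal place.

δ₀ = (0.0110511/0.0112370 − 1)×1000 = (0.983456 − 1)×1000 = -16.544 permil
α − 1 = ε/1000 = -0.0048
f^(α−1) = 0.279^(-0.0048) = 1.006146
δ_res = (-16.544 + 1000) × 1.006146 − 1000 = 989.501 − 1000 = -10.50 permil

-10.5 permil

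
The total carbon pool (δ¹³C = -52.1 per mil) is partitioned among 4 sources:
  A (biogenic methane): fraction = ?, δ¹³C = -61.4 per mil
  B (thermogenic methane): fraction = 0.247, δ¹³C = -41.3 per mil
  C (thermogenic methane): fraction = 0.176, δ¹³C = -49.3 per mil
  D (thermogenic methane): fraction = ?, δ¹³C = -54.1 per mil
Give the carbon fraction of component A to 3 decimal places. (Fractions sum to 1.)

Let f_A and f_D be the unknown fractions; fractions sum to 1 so f_A + f_D = 0.577.
Mass balance: Σ fᵢ·δᵢ = δ_bulk ⇒ f_A·(-61.4) + f_D·(-54.1) = -52.1 − (-18.878) = -33.222
Substitute f_D = 0.577 − f_A:
f_A·(-61.4 − -54.1) = -33.222 − 0.577×(-54.1) = -2.006
f_A = -2.006 / -7.3 = 0.2748

0.275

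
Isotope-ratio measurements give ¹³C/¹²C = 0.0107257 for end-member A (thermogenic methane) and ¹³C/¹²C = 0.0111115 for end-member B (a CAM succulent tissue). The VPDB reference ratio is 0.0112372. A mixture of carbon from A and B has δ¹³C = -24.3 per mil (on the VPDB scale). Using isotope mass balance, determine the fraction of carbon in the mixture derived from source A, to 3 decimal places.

δ_A = (0.0107257/0.0112372 − 1)×1000 = (0.954482 − 1)×1000 = -45.518 per mil
δ_B = (0.0111115/0.0112372 − 1)×1000 = (0.988814 − 1)×1000 = -11.186 per mil
f_A = (δ_mix − δ_B)/(δ_A − δ_B) = (-24.3 − (-11.186))/(-45.518 − (-11.186))
f_A = -13.114 / -34.332 = 0.3820

0.382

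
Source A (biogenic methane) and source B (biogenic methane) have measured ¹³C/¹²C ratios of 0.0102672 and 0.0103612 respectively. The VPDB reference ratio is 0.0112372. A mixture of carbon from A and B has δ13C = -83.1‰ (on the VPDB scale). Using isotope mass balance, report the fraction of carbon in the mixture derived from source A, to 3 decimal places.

δ_A = (0.0102672/0.0112372 − 1)×1000 = (0.913680 − 1)×1000 = -86.320‰
δ_B = (0.0103612/0.0112372 − 1)×1000 = (0.922045 − 1)×1000 = -77.955‰
f_A = (δ_mix − δ_B)/(δ_A − δ_B) = (-83.1 − (-77.955))/(-86.320 − (-77.955))
f_A = -5.145 / -8.365 = 0.6150

0.615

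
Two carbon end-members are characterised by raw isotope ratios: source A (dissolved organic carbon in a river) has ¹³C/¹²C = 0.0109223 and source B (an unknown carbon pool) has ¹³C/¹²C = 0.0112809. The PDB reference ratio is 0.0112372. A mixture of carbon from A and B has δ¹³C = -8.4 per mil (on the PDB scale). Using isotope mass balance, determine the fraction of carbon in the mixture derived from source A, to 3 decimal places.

δ_A = (0.0109223/0.0112372 − 1)×1000 = (0.971977 − 1)×1000 = -28.023 per mil
δ_B = (0.0112809/0.0112372 − 1)×1000 = (1.003889 − 1)×1000 = 3.889 per mil
f_A = (δ_mix − δ_B)/(δ_A − δ_B) = (-8.4 − (3.889))/(-28.023 − (3.889))
f_A = -12.289 / -31.912 = 0.3851

0.385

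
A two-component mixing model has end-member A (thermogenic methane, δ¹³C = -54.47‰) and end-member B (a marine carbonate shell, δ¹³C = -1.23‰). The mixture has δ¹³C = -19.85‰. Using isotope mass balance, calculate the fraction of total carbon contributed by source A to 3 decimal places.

0.350

δ_mix = f_A·δ_A + (1 − f_A)·δ_B  ⇒  f_A = (δ_mix − δ_B)/(δ_A − δ_B)
f_A = (-19.85 − (-1.23)) / (-54.47 − (-1.23))
f_A = -18.62 / -53.24 = 0.3497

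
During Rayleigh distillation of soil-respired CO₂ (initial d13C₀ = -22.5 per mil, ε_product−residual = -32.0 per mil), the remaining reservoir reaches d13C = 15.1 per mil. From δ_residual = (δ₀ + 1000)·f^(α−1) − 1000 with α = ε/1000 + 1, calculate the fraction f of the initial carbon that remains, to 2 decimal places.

α − 1 = ε/1000 = -0.0320
(δ_res + 1000)/(δ₀ + 1000) = (15.1 + 1000)/(-22.5 + 1000) = 1015.1/977.5 = 1.038465
f = 1.038465^(1/-0.0320) = exp(ln(1.038465)/-0.0320) = exp(0.03774/-0.0320)
f = exp(-1.1795) = 0.3074

0.31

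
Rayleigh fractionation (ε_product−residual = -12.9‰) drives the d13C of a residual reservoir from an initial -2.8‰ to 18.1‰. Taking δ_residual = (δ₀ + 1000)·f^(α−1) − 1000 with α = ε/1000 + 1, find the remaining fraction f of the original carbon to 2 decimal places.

α − 1 = ε/1000 = -0.0129
(δ_res + 1000)/(δ₀ + 1000) = (18.1 + 1000)/(-2.8 + 1000) = 1018.1/997.2 = 1.020959
f = 1.020959^(1/-0.0129) = exp(ln(1.020959)/-0.0129) = exp(0.02074/-0.0129)
f = exp(-1.6079) = 0.2003

0.20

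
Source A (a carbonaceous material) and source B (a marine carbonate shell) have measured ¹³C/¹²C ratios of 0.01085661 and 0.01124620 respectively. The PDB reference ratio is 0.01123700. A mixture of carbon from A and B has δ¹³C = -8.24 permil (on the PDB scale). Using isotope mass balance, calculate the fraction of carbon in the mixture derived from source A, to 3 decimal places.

δ_A = (0.01085661/0.01123700 − 1)×1000 = (0.966148 − 1)×1000 = -33.852 permil
δ_B = (0.01124620/0.01123700 − 1)×1000 = (1.000819 − 1)×1000 = 0.819 permil
f_A = (δ_mix − δ_B)/(δ_A − δ_B) = (-8.24 − (0.819))/(-33.852 − (0.819))
f_A = -9.059 / -34.670 = 0.2613

0.261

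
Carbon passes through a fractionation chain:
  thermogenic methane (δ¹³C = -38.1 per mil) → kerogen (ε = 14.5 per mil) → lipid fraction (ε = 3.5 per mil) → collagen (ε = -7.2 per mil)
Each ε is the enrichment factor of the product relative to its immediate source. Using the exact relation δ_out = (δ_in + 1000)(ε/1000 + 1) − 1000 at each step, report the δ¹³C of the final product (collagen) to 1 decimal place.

step 1: δ = (-38.10 + 1000)·(14.5/1000 + 1) − 1000 = -24.15 per mil
step 2: δ = (-24.15 + 1000)·(3.5/1000 + 1) − 1000 = -20.74 per mil
step 3: δ = (-20.74 + 1000)·(-7.2/1000 + 1) − 1000 = -27.79 per mil

-27.8 per mil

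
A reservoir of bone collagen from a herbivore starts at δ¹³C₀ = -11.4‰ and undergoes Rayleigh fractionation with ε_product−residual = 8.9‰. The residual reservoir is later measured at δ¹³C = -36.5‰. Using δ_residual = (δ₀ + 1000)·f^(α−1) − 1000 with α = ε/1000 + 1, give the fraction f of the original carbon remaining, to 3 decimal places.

α − 1 = ε/1000 = 0.0089
(δ_res + 1000)/(δ₀ + 1000) = (-36.5 + 1000)/(-11.4 + 1000) = 963.5/988.6 = 0.974611
f = 0.974611^(1/0.0089) = exp(ln(0.974611)/0.0089) = exp(-0.02572/0.0089)
f = exp(-2.8896) = 0.0556

0.056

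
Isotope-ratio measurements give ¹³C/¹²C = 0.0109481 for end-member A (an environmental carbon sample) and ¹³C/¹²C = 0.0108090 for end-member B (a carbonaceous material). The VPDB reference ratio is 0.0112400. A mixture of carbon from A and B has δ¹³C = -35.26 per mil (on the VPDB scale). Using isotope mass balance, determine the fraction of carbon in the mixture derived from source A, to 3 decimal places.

δ_A = (0.0109481/0.0112400 − 1)×1000 = (0.974030 − 1)×1000 = -25.970 per mil
δ_B = (0.0108090/0.0112400 − 1)×1000 = (0.961655 − 1)×1000 = -38.345 per mil
f_A = (δ_mix − δ_B)/(δ_A − δ_B) = (-35.26 − (-38.345))/(-25.970 − (-38.345))
f_A = 3.085 / 12.375 = 0.2493

0.249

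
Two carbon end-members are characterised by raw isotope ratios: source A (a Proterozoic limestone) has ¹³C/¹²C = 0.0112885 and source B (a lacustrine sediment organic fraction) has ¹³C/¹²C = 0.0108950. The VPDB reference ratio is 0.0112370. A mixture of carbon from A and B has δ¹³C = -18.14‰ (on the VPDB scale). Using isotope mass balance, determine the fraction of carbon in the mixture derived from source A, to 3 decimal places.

0.351

δ_A = (0.0112885/0.0112370 − 1)×1000 = (1.004583 − 1)×1000 = 4.583‰
δ_B = (0.0108950/0.0112370 − 1)×1000 = (0.969565 − 1)×1000 = -30.435‰
f_A = (δ_mix − δ_B)/(δ_A − δ_B) = (-18.14 − (-30.435))/(4.583 − (-30.435))
f_A = 12.295 / 35.018 = 0.3511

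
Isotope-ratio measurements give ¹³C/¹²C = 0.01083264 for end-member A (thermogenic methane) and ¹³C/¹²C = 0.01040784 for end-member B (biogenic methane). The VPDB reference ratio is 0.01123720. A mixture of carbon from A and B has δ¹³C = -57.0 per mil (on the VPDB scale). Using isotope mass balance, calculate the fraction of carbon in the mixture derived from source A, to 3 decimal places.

δ_A = (0.01083264/0.01123720 − 1)×1000 = (0.963998 − 1)×1000 = -36.002 per mil
δ_B = (0.01040784/0.01123720 − 1)×1000 = (0.926195 − 1)×1000 = -73.805 per mil
f_A = (δ_mix − δ_B)/(δ_A − δ_B) = (-57.0 − (-73.805))/(-36.002 − (-73.805))
f_A = 16.805 / 37.803 = 0.4445

0.445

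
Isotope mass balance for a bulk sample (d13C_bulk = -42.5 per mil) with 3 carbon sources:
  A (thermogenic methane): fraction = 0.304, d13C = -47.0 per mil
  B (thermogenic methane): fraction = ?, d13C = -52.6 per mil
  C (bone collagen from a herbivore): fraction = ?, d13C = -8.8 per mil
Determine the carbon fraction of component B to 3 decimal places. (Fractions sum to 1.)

Let f_B and f_C be the unknown fractions; fractions sum to 1 so f_B + f_C = 0.696.
Mass balance: Σ fᵢ·δᵢ = δ_bulk ⇒ f_B·(-52.6) + f_C·(-8.8) = -42.5 − (-14.288) = -28.212
Substitute f_C = 0.696 − f_B:
f_B·(-52.6 − -8.8) = -28.212 − 0.696×(-8.8) = -22.087
f_B = -22.087 / -43.8 = 0.5043

0.504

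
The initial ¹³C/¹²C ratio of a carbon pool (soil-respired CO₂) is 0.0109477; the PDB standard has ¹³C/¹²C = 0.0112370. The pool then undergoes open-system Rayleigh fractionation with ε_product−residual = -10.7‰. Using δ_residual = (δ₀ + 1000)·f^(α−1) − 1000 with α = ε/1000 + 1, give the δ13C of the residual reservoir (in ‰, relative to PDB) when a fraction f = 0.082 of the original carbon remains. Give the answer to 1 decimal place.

δ₀ = (0.0109477/0.0112370 − 1)×1000 = (0.974255 − 1)×1000 = -25.745‰
α − 1 = ε/1000 = -0.0107
f^(α−1) = 0.082^(-0.0107) = 1.027122
δ_res = (-25.745 + 1000) × 1.027122 − 1000 = 1000.679 − 1000 = 0.68‰

0.7‰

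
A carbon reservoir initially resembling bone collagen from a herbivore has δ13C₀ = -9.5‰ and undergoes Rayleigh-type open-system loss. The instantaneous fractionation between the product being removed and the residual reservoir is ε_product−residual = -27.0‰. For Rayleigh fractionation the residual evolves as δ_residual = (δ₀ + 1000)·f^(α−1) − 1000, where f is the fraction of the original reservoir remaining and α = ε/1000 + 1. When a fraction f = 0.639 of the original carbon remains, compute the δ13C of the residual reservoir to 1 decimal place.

2.5‰

Rayleigh residual: δ_res = (δ₀ + 1000)·f^(α−1) − 1000
α = ε/1000 + 1 = 0.97300, so α − 1 = -0.02700
f^(α−1) = 0.639^(-0.02700) = 1.012165
δ_res = (-9.5 + 1000) × 1.012165 − 1000 = 1002.550 − 1000 = 2.55‰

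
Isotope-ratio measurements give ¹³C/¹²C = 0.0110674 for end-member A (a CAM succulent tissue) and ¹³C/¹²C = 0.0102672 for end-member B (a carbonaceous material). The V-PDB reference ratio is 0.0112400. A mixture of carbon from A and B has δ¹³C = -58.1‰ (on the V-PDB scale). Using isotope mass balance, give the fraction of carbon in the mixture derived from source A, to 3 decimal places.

δ_A = (0.0110674/0.0112400 − 1)×1000 = (0.984644 − 1)×1000 = -15.356‰
δ_B = (0.0102672/0.0112400 − 1)×1000 = (0.913452 − 1)×1000 = -86.548‰
f_A = (δ_mix − δ_B)/(δ_A − δ_B) = (-58.1 − (-86.548))/(-15.356 − (-86.548))
f_A = 28.448 / 71.192 = 0.3996

0.400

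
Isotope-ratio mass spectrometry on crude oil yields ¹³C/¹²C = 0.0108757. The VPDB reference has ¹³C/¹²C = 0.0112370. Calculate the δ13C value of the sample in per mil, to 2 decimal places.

-32.15 per mil

δ13C = (R_sample / R_standard − 1) × 1000
R_sample / R_standard = 0.0108757 / 0.0112370 = 0.967847
δ13C = (0.967847 − 1) × 1000 = -32.153 per mil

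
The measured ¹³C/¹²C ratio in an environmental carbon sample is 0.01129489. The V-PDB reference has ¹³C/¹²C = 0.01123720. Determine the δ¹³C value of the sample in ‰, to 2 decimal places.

5.13‰

δ¹³C = (R_sample / R_standard − 1) × 1000
R_sample / R_standard = 0.01129489 / 0.01123720 = 1.005134
δ¹³C = (1.005134 − 1) × 1000 = 5.134‰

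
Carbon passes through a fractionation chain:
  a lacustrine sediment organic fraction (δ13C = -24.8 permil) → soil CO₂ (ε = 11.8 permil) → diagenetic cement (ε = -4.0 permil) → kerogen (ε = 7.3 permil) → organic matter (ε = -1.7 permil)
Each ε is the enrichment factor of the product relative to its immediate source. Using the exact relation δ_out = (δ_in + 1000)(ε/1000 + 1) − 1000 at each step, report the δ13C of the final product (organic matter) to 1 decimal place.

-11.7 permil

step 1: δ = (-24.80 + 1000)·(11.8/1000 + 1) − 1000 = -13.29 permil
step 2: δ = (-13.29 + 1000)·(-4.0/1000 + 1) − 1000 = -17.24 permil
step 3: δ = (-17.24 + 1000)·(7.3/1000 + 1) − 1000 = -10.07 permil
step 4: δ = (-10.07 + 1000)·(-1.7/1000 + 1) − 1000 = -11.75 permil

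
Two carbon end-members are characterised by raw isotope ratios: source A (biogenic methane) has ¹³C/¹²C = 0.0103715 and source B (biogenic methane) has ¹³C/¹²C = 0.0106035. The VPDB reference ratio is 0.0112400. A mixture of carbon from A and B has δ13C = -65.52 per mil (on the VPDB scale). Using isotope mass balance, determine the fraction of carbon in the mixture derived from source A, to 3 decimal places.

0.431

δ_A = (0.0103715/0.0112400 − 1)×1000 = (0.922731 − 1)×1000 = -77.269 per mil
δ_B = (0.0106035/0.0112400 − 1)×1000 = (0.943372 − 1)×1000 = -56.628 per mil
f_A = (δ_mix − δ_B)/(δ_A − δ_B) = (-65.52 − (-56.628))/(-77.269 − (-56.628))
f_A = -8.892 / -20.641 = 0.4308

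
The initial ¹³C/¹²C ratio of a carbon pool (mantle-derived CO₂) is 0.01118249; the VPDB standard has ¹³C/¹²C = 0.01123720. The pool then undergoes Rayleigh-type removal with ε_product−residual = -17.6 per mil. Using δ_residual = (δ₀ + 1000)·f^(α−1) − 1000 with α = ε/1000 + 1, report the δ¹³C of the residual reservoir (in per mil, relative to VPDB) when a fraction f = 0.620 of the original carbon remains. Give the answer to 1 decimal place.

3.5 per mil

δ₀ = (0.01118249/0.01123720 − 1)×1000 = (0.995131 − 1)×1000 = -4.869 per mil
α − 1 = ε/1000 = -0.0176
f^(α−1) = 0.620^(-0.0176) = 1.008449
δ_res = (-4.869 + 1000) × 1.008449 − 1000 = 1003.539 − 1000 = 3.54 per mil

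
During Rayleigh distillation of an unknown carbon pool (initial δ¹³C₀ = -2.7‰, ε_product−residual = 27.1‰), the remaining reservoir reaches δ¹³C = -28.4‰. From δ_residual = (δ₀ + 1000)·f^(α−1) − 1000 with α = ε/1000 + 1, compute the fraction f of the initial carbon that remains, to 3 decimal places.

0.382

α − 1 = ε/1000 = 0.0271
(δ_res + 1000)/(δ₀ + 1000) = (-28.4 + 1000)/(-2.7 + 1000) = 971.6/997.3 = 0.974230
f = 0.974230^(1/0.0271) = exp(ln(0.974230)/0.0271) = exp(-0.02611/0.0271)
f = exp(-0.9634) = 0.3816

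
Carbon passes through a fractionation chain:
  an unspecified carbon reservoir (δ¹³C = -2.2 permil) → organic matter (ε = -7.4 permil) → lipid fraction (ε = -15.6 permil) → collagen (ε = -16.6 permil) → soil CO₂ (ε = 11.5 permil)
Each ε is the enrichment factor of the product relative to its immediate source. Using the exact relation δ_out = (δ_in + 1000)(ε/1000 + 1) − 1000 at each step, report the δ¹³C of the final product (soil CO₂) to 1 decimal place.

-30.2 permil

step 1: δ = (-2.20 + 1000)·(-7.4/1000 + 1) − 1000 = -9.58 permil
step 2: δ = (-9.58 + 1000)·(-15.6/1000 + 1) − 1000 = -25.03 permil
step 3: δ = (-25.03 + 1000)·(-16.6/1000 + 1) − 1000 = -41.22 permil
step 4: δ = (-41.22 + 1000)·(11.5/1000 + 1) − 1000 = -30.19 permil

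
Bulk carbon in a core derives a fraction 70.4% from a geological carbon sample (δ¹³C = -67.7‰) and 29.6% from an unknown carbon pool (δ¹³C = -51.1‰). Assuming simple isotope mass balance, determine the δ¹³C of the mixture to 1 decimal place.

δ_mix = f_A·δ_A + f_B·δ_B
δ_mix = 0.704 × (-67.7) + 0.296 × (-51.1)
δ_mix = -47.66 + -15.13 = -62.79‰

-62.8‰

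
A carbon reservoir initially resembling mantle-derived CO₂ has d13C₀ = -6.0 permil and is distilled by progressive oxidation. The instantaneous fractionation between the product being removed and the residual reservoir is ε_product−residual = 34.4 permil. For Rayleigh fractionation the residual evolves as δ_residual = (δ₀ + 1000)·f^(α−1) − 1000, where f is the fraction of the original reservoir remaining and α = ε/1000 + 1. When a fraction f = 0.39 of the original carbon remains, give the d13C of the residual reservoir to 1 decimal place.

-37.7 permil

Rayleigh residual: δ_res = (δ₀ + 1000)·f^(α−1) − 1000
α = ε/1000 + 1 = 1.03440, so α − 1 = 0.03440
f^(α−1) = 0.39^(0.03440) = 0.968128
δ_res = (-6.0 + 1000) × 0.968128 − 1000 = 962.319 − 1000 = -37.68 permil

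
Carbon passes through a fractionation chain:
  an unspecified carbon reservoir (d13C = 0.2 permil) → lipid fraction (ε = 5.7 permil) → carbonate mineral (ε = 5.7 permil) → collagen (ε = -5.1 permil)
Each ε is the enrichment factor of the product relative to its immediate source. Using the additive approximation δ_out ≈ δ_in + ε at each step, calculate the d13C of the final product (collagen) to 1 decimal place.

6.5 permil

step 1: δ ≈ 0.2 + (5.7) = 5.9 permil
step 2: δ ≈ 5.9 + (5.7) = 11.6 permil
step 3: δ ≈ 11.6 + (-5.1) = 6.5 permil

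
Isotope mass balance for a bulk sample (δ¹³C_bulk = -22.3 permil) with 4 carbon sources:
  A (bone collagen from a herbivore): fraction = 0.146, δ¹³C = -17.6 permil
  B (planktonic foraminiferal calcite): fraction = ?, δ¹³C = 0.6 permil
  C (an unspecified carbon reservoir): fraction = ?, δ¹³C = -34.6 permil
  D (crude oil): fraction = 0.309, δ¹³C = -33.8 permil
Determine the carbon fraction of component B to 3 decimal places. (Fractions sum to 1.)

0.272

Let f_B and f_C be the unknown fractions; fractions sum to 1 so f_B + f_C = 0.545.
Mass balance: Σ fᵢ·δᵢ = δ_bulk ⇒ f_B·(0.6) + f_C·(-34.6) = -22.3 − (-13.014) = -9.286
Substitute f_C = 0.545 − f_B:
f_B·(0.6 − -34.6) = -9.286 − 0.545×(-34.6) = 9.571
f_B = 9.571 / 35.2 = 0.2719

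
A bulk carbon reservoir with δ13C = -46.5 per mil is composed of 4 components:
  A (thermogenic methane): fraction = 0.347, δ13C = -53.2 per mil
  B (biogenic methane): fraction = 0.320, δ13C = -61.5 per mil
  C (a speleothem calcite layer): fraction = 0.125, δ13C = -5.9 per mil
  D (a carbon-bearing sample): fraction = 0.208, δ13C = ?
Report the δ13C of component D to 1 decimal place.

Isotope mass balance: δ_bulk = Σ fᵢ·δᵢ.
-46.5 = 0.347×(-53.2) + 0.320×(-61.5) + 0.125×(-5.9) + 0.208×δ_D
0.208·δ_D = -46.5 − (-38.878) = -7.622
δ_D = -7.622 / 0.208 = -36.64 per mil

-36.6 per mil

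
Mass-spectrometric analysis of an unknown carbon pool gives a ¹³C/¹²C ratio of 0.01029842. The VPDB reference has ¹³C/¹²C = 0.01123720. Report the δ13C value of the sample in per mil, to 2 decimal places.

-83.54 per mil

δ13C = (R_sample / R_standard − 1) × 1000
R_sample / R_standard = 0.01029842 / 0.01123720 = 0.916458
δ13C = (0.916458 − 1) × 1000 = -83.542 per mil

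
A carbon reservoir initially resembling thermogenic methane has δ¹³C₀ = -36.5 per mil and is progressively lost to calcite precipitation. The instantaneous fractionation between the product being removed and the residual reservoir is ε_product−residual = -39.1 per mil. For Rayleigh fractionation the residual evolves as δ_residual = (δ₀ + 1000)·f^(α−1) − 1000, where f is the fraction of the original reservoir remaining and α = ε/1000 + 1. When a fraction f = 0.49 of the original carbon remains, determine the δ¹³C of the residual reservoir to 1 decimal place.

Rayleigh residual: δ_res = (δ₀ + 1000)·f^(α−1) − 1000
α = ε/1000 + 1 = 0.96090, so α − 1 = -0.03910
f^(α−1) = 0.49^(-0.03910) = 1.028285
δ_res = (-36.5 + 1000) × 1.028285 − 1000 = 990.752 − 1000 = -9.25 per mil

-9.2 per mil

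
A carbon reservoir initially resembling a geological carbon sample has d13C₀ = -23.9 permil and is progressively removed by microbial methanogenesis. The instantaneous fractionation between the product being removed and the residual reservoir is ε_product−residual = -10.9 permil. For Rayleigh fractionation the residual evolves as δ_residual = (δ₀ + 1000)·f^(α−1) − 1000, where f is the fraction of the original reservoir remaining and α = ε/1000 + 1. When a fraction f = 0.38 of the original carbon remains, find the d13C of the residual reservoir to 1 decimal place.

-13.6 permil

Rayleigh residual: δ_res = (δ₀ + 1000)·f^(α−1) − 1000
α = ε/1000 + 1 = 0.98910, so α − 1 = -0.01090
f^(α−1) = 0.38^(-0.01090) = 1.010602
δ_res = (-23.9 + 1000) × 1.010602 − 1000 = 986.449 − 1000 = -13.55 permil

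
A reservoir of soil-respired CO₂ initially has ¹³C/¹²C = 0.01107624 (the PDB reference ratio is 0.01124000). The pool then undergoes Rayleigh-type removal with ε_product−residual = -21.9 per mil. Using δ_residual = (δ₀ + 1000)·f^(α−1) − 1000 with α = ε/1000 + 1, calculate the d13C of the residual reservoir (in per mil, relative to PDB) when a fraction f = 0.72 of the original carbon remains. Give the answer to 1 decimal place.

δ₀ = (0.01107624/0.01124000 − 1)×1000 = (0.985431 − 1)×1000 = -14.569 per mil
α − 1 = ε/1000 = -0.0219
f^(α−1) = 0.72^(-0.0219) = 1.007220
δ_res = (-14.569 + 1000) × 1.007220 − 1000 = 992.546 − 1000 = -7.45 per mil

-7.5 per mil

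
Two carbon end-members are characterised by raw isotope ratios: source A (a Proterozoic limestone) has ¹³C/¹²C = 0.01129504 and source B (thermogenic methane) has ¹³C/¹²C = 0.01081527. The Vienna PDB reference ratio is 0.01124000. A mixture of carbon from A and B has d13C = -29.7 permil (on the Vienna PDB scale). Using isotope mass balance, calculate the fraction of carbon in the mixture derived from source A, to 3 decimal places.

0.189

δ_A = (0.01129504/0.01124000 − 1)×1000 = (1.004897 − 1)×1000 = 4.897 permil
δ_B = (0.01081527/0.01124000 − 1)×1000 = (0.962213 − 1)×1000 = -37.787 permil
f_A = (δ_mix − δ_B)/(δ_A − δ_B) = (-29.7 − (-37.787))/(4.897 − (-37.787))
f_A = 8.087 / 42.684 = 0.1895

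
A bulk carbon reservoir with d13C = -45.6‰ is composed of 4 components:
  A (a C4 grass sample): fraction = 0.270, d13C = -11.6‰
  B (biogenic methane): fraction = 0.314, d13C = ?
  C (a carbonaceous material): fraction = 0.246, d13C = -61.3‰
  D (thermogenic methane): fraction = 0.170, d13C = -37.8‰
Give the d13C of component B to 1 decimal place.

-66.8‰

Isotope mass balance: δ_bulk = Σ fᵢ·δᵢ.
-45.6 = 0.270×(-11.6) + 0.314×δ_B + 0.246×(-61.3) + 0.170×(-37.8)
0.314·δ_B = -45.6 − (-24.638) = -20.962
δ_B = -20.962 / 0.314 = -66.76‰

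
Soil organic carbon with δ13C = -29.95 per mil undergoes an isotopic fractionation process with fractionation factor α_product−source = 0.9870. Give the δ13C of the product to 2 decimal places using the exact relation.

δ_product = (δ_source + 1000)·α − 1000
δ_product = (-29.95 + 1000) × 0.9870 − 1000
δ_product = 957.439 − 1000 = -42.561 per mil

-42.56 per mil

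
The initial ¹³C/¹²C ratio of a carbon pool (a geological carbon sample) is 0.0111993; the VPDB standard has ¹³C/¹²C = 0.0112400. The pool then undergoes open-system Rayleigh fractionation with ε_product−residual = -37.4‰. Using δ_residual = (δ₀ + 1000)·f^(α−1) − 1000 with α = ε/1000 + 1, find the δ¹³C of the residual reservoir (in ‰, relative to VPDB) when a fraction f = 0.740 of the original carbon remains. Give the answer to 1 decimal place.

7.7‰

δ₀ = (0.0111993/0.0112400 − 1)×1000 = (0.996379 − 1)×1000 = -3.621‰
α − 1 = ε/1000 = -0.0374
f^(α−1) = 0.740^(-0.0374) = 1.011325
δ_res = (-3.621 + 1000) × 1.011325 − 1000 = 1007.663 − 1000 = 7.66‰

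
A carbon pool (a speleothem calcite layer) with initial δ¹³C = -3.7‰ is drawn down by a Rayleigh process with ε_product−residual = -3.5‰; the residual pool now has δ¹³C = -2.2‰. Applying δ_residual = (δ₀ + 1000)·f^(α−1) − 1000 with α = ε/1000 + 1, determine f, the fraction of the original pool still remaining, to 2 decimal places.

α − 1 = ε/1000 = -0.0035
(δ_res + 1000)/(δ₀ + 1000) = (-2.2 + 1000)/(-3.7 + 1000) = 997.8/996.3 = 1.001506
f = 1.001506^(1/-0.0035) = exp(ln(1.001506)/-0.0035) = exp(0.00150/-0.0035)
f = exp(-0.4298) = 0.6506

0.65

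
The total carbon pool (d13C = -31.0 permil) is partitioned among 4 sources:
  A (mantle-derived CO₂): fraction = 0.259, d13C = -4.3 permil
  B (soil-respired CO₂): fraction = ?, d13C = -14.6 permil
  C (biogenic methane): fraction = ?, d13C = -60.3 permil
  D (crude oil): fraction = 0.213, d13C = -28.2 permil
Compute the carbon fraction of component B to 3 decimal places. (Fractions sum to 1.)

Let f_B and f_C be the unknown fractions; fractions sum to 1 so f_B + f_C = 0.528.
Mass balance: Σ fᵢ·δᵢ = δ_bulk ⇒ f_B·(-14.6) + f_C·(-60.3) = -31.0 − (-7.120) = -23.880
Substitute f_C = 0.528 − f_B:
f_B·(-14.6 − -60.3) = -23.880 − 0.528×(-60.3) = 7.959
f_B = 7.959 / 45.7 = 0.1742

0.174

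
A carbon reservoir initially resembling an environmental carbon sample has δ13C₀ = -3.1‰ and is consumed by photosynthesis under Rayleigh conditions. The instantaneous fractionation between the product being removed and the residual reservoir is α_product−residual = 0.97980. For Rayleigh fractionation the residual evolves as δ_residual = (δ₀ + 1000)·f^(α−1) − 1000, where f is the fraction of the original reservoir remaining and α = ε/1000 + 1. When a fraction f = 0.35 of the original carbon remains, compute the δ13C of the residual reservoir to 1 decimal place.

Rayleigh residual: δ_res = (δ₀ + 1000)·f^(α−1) − 1000
α − 1 = -0.02020
f^(α−1) = 0.35^(-0.02020) = 1.021433
δ_res = (-3.1 + 1000) × 1.021433 − 1000 = 1018.266 − 1000 = 18.27‰

18.3‰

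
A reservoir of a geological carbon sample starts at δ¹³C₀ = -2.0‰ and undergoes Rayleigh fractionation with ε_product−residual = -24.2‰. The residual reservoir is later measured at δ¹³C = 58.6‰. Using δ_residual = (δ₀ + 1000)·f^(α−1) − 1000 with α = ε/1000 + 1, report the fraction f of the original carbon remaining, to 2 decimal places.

α − 1 = ε/1000 = -0.0242
(δ_res + 1000)/(δ₀ + 1000) = (58.6 + 1000)/(-2.0 + 1000) = 1058.6/998.0 = 1.060721
f = 1.060721^(1/-0.0242) = exp(ln(1.060721)/-0.0242) = exp(0.05895/-0.0242)
f = exp(-2.4359) = 0.0875

0.09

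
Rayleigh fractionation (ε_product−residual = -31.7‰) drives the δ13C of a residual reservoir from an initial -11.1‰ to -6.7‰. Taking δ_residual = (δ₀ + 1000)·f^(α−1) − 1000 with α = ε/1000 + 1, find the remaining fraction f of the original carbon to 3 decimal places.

α − 1 = ε/1000 = -0.0317
(δ_res + 1000)/(δ₀ + 1000) = (-6.7 + 1000)/(-11.1 + 1000) = 993.3/988.9 = 1.004449
f = 1.004449^(1/-0.0317) = exp(ln(1.004449)/-0.0317) = exp(0.00444/-0.0317)
f = exp(-0.1400) = 0.8693

0.869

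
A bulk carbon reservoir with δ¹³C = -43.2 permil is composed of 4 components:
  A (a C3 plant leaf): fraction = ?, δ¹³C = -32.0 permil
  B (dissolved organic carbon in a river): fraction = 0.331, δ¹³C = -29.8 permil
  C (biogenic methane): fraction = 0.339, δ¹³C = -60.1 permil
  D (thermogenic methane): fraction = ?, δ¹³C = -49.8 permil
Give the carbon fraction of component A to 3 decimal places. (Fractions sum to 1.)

Let f_A and f_D be the unknown fractions; fractions sum to 1 so f_A + f_D = 0.330.
Mass balance: Σ fᵢ·δᵢ = δ_bulk ⇒ f_A·(-32.0) + f_D·(-49.8) = -43.2 − (-30.238) = -12.962
Substitute f_D = 0.330 − f_A:
f_A·(-32.0 − -49.8) = -12.962 − 0.330×(-49.8) = 3.472
f_A = 3.472 / 17.8 = 0.1950

0.195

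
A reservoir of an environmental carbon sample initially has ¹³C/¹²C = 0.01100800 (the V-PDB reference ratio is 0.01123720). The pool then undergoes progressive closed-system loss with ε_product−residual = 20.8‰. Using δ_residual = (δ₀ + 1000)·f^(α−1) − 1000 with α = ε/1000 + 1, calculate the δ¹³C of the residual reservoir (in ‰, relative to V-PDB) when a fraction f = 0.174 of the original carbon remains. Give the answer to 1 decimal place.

δ₀ = (0.01100800/0.01123720 − 1)×1000 = (0.979603 − 1)×1000 = -20.397‰
α − 1 = ε/1000 = 0.0208
f^(α−1) = 0.174^(0.0208) = 0.964281
δ_res = (-20.397 + 1000) × 0.964281 − 1000 = 944.613 − 1000 = -55.39‰

-55.4‰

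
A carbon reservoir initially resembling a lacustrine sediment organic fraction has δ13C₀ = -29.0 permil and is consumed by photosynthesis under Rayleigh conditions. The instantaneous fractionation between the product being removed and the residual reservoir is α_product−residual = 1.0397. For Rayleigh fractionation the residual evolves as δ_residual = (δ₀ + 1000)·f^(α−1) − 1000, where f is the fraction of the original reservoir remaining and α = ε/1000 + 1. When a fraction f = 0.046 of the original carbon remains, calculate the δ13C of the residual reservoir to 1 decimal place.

Rayleigh residual: δ_res = (δ₀ + 1000)·f^(α−1) − 1000
α − 1 = 0.03970
f^(α−1) = 0.046^(0.03970) = 0.884935
δ_res = (-29.0 + 1000) × 0.884935 − 1000 = 859.272 − 1000 = -140.73 permil

-140.7 permil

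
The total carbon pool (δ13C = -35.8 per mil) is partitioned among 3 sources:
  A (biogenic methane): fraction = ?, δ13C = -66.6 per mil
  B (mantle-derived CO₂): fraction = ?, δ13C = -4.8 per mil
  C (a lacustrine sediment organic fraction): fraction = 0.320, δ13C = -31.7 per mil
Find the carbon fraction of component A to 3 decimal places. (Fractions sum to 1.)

0.362

Let f_A and f_B be the unknown fractions; fractions sum to 1 so f_A + f_B = 0.680.
Mass balance: Σ fᵢ·δᵢ = δ_bulk ⇒ f_A·(-66.6) + f_B·(-4.8) = -35.8 − (-10.144) = -25.656
Substitute f_B = 0.680 − f_A:
f_A·(-66.6 − -4.8) = -25.656 − 0.680×(-4.8) = -22.392
f_A = -22.392 / -61.8 = 0.3623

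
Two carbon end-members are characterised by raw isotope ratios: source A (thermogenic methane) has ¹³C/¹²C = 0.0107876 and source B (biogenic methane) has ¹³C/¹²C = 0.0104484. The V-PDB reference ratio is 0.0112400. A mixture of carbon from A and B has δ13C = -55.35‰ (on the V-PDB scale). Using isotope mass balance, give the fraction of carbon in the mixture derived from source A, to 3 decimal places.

δ_A = (0.0107876/0.0112400 − 1)×1000 = (0.959751 − 1)×1000 = -40.249‰
δ_B = (0.0104484/0.0112400 − 1)×1000 = (0.929573 − 1)×1000 = -70.427‰
f_A = (δ_mix − δ_B)/(δ_A − δ_B) = (-55.35 − (-70.427))/(-40.249 − (-70.427))
f_A = 15.077 / 30.178 = 0.4996

0.500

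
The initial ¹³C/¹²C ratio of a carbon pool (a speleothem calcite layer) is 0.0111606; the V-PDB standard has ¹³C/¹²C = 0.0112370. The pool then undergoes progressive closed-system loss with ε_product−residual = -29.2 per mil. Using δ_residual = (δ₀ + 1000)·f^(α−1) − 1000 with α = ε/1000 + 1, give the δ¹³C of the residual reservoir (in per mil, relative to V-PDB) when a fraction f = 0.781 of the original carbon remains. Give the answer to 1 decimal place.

δ₀ = (0.0111606/0.0112370 − 1)×1000 = (0.993201 − 1)×1000 = -6.799 per mil
α − 1 = ε/1000 = -0.0292
f^(α−1) = 0.781^(-0.0292) = 1.007244
δ_res = (-6.799 + 1000) × 1.007244 − 1000 = 1000.396 − 1000 = 0.40 per mil

0.4 per mil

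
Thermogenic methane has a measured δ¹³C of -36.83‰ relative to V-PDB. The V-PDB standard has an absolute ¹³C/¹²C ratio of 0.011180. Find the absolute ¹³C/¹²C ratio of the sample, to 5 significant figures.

R_sample = R_standard × (δ¹³C/1000 + 1)
R_sample = 0.011180 × (-36.83/1000 + 1) = 0.011180 × 0.963170
R_sample = 0.0107682

0.010768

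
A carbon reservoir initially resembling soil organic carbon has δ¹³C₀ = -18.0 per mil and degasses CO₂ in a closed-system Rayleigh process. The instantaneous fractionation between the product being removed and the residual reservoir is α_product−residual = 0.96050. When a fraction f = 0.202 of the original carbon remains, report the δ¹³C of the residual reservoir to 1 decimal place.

Rayleigh residual: δ_res = (δ₀ + 1000)·f^(α−1) − 1000
α − 1 = -0.03950
f^(α−1) = 0.202^(-0.03950) = 1.065218
δ_res = (-18.0 + 1000) × 1.065218 − 1000 = 1046.044 − 1000 = 46.04 per mil

46.0 per mil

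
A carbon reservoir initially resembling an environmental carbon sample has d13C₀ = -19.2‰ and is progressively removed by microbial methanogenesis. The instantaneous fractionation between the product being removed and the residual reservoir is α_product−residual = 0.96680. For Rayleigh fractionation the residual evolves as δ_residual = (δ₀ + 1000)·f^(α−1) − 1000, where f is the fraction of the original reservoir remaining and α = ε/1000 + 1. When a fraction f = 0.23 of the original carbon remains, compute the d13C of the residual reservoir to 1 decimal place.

Rayleigh residual: δ_res = (δ₀ + 1000)·f^(α−1) − 1000
α − 1 = -0.03320
f^(α−1) = 0.23^(-0.03320) = 1.050003
δ_res = (-19.2 + 1000) × 1.050003 − 1000 = 1029.843 − 1000 = 29.84‰

29.8‰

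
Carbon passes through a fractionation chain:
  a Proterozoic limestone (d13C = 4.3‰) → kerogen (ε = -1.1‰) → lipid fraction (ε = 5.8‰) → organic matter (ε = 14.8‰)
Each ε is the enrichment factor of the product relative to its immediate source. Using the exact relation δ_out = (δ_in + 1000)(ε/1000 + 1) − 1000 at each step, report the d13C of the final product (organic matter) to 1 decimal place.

23.9‰

step 1: δ = (4.30 + 1000)·(-1.1/1000 + 1) − 1000 = 3.20‰
step 2: δ = (3.20 + 1000)·(5.8/1000 + 1) − 1000 = 9.01‰
step 3: δ = (9.01 + 1000)·(14.8/1000 + 1) − 1000 = 23.95‰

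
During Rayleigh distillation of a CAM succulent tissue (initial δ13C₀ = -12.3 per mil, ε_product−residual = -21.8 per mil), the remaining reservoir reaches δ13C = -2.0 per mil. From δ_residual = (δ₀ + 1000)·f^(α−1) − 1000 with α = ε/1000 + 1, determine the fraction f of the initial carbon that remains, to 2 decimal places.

α − 1 = ε/1000 = -0.0218
(δ_res + 1000)/(δ₀ + 1000) = (-2.0 + 1000)/(-12.3 + 1000) = 998.0/987.7 = 1.010428
f = 1.010428^(1/-0.0218) = exp(ln(1.010428)/-0.0218) = exp(0.01037/-0.0218)
f = exp(-0.4759) = 0.6213

0.62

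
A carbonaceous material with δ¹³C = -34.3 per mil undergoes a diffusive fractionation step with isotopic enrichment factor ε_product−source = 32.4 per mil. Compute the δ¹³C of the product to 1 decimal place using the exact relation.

Exactly, δ_product = (δ_source + 1000)·(ε/1000 + 1) − 1000.
δ_product = (-34.3 + 1000) × (32.4/1000 + 1) − 1000
δ_product = -3.01 per mil

-3.0 per mil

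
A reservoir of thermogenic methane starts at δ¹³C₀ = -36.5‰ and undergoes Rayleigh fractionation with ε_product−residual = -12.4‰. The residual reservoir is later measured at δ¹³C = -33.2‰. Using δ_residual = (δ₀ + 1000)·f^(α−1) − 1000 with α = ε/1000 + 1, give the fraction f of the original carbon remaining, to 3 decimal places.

α − 1 = ε/1000 = -0.0124
(δ_res + 1000)/(δ₀ + 1000) = (-33.2 + 1000)/(-36.5 + 1000) = 966.8/963.5 = 1.003425
f = 1.003425^(1/-0.0124) = exp(ln(1.003425)/-0.0124) = exp(0.00342/-0.0124)
f = exp(-0.2757) = 0.7590

0.759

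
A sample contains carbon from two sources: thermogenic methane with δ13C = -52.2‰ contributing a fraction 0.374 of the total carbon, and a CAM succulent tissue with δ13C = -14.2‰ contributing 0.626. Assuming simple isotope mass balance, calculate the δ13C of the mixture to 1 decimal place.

δ_mix = f_A·δ_A + f_B·δ_B
δ_mix = 0.374 × (-52.2) + 0.626 × (-14.2)
δ_mix = -19.52 + -8.89 = -28.41‰

-28.4‰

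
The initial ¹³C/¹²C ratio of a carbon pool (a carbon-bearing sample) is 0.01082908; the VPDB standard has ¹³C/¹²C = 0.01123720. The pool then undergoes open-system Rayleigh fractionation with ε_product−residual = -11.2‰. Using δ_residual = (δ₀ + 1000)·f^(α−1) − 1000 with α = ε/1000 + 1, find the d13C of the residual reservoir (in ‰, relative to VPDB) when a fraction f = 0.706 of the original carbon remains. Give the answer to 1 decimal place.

δ₀ = (0.01082908/0.01123720 − 1)×1000 = (0.963681 − 1)×1000 = -36.319‰
α − 1 = ε/1000 = -0.0112
f^(α−1) = 0.706^(-0.0112) = 1.003907
δ_res = (-36.319 + 1000) × 1.003907 − 1000 = 967.446 − 1000 = -32.55‰

-32.6‰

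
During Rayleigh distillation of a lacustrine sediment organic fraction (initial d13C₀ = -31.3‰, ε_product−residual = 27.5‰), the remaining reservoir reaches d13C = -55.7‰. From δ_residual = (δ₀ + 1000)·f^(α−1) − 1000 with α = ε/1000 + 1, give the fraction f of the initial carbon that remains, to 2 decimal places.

α − 1 = ε/1000 = 0.0275
(δ_res + 1000)/(δ₀ + 1000) = (-55.7 + 1000)/(-31.3 + 1000) = 944.3/968.7 = 0.974812
f = 0.974812^(1/0.0275) = exp(ln(0.974812)/0.0275) = exp(-0.02551/0.0275)
f = exp(-0.9277) = 0.3955

0.40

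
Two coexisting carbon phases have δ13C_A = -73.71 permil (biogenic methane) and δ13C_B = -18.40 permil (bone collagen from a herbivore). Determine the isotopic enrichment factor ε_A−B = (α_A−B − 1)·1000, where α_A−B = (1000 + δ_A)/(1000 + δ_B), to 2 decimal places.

-56.35 permil

α_A−B = (1000 + -73.71) / (1000 + -18.40) = 926.29 / 981.60 = 0.943653
ε_A−B = (0.943653 − 1) × 1000 = -56.347 permil
(The approximation ε ≈ δ_A − δ_B would give -55.31 permil.)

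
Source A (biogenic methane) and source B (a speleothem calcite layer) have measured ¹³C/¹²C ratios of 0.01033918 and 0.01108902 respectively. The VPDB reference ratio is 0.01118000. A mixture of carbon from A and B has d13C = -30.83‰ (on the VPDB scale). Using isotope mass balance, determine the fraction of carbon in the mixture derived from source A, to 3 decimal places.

δ_A = (0.01033918/0.01118000 − 1)×1000 = (0.924792 − 1)×1000 = -75.208‰
δ_B = (0.01108902/0.01118000 − 1)×1000 = (0.991862 − 1)×1000 = -8.138‰
f_A = (δ_mix − δ_B)/(δ_A − δ_B) = (-30.83 − (-8.138))/(-75.208 − (-8.138))
f_A = -22.692 / -67.070 = 0.3383

0.338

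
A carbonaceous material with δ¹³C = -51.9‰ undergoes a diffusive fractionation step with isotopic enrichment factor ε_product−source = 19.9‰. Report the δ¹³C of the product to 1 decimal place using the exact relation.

-33.0‰

To first order, δ_product ≈ δ_source + ε = -32.0‰.
Exactly, δ_product = (δ_source + 1000)·(ε/1000 + 1) − 1000.
δ_product = (-51.9 + 1000) × (19.9/1000 + 1) − 1000
δ_product = -33.03‰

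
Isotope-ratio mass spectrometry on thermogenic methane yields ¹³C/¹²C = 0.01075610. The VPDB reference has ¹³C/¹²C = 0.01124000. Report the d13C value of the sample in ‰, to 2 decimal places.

-43.05‰

d13C = (R_sample / R_standard − 1) × 1000
R_sample / R_standard = 0.01075610 / 0.01124000 = 0.956948
d13C = (0.956948 − 1) × 1000 = -43.052‰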